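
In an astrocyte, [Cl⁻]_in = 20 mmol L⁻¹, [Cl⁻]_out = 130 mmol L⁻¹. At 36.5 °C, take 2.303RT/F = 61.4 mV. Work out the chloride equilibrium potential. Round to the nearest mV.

-50 mV

E = (61.4/z) · log₁₀([Cl⁻]_out/[Cl⁻]_in) with z = -1.
For an anion, dividing by z = -1 reverses the sign.
= (61.4/-1) · log₁₀(130/20) = -61.40 · log₁₀(6.5)
= -61.40 · (0.8129) = -49.91 mV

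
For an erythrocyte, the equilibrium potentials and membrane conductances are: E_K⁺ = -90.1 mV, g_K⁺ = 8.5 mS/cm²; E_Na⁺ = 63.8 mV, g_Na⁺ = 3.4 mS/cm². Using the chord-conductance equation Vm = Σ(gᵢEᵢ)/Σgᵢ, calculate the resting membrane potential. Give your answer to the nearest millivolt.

-46 mV

Σ gᵢEᵢ = 8.5·(-90.1) + 3.4·(63.8) = -548.93
Σ gᵢ = 8.5 + 3.4 = 11.9
Vm = -548.93 / 11.9 = -46.13 mV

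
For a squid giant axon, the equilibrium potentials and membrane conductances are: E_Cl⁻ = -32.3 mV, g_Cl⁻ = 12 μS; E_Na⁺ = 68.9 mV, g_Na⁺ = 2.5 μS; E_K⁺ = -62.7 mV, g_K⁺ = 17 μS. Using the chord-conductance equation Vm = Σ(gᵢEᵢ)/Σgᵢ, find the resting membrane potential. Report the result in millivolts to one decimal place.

-40.7 mV

Σ gᵢEᵢ = 12·(-32.3) + 2.5·(68.9) + 17·(-62.7) = -1281.25
Σ gᵢ = 12 + 2.5 + 17 = 31.5
Vm = -1281.25 / 31.5 = -40.67 mV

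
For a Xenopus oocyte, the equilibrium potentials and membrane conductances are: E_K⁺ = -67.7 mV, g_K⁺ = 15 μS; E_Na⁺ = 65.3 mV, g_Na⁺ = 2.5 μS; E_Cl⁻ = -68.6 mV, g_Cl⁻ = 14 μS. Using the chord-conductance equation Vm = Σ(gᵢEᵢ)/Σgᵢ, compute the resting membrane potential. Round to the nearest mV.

Σ gᵢEᵢ = 15·(-67.7) + 2.5·(65.3) + 14·(-68.6) = -1812.65
Σ gᵢ = 15 + 2.5 + 14 = 31.5
Vm = -1812.65 / 31.5 = -57.54 mV

-58 mV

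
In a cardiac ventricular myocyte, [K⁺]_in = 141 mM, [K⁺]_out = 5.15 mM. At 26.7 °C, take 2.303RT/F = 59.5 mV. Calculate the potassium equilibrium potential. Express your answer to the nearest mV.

-86 mV

E = (59.5/z) · log₁₀([K⁺]_out/[K⁺]_in) with z = +1.
= (59.5/1) · log₁₀(5.15/141) = 59.50 · log₁₀(0.03652)
= 59.50 · (-1.4374) = -85.53 mV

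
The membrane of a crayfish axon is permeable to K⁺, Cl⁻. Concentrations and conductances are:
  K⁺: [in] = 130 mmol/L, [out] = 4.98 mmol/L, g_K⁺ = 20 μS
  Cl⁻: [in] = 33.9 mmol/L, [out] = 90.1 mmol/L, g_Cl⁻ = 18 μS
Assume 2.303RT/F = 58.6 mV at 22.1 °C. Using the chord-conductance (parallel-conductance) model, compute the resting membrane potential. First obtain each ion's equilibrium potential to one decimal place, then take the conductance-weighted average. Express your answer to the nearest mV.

-55 mV

E_K⁺ = (58.6/1)·log₁₀(4.98/130) = -83.0 mV
E_Cl⁻ = (58.6/-1)·log₁₀(90.1/33.9) = -24.9 mV
Vm = (Σ gᵢEᵢ)/(Σ gᵢ) = (20·-83.0 + 18·-24.9) / (20 + 18)
= -2108.20 / 38 = -55.48 mV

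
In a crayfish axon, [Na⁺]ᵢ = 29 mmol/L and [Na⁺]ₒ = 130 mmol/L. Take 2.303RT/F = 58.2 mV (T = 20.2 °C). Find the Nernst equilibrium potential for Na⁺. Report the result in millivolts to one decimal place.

37.9 mV

E = (58.2/z) · log₁₀([Na⁺]_out/[Na⁺]_in) with z = +1.
= (58.2/1) · log₁₀(130/29) = 58.20 · log₁₀(4.483)
= 58.20 · (0.6515) = 37.92 mV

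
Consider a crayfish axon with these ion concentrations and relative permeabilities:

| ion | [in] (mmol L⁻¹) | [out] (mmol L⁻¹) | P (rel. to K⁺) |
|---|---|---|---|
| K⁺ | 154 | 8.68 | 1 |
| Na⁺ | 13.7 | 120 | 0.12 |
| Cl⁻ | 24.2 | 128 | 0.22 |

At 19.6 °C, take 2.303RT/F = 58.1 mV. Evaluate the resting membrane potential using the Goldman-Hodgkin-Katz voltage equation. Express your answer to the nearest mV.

Vm = 58.1 · log₁₀[(Σ P·[cation]ₒ + Σ P·[anion]ᵢ) / (Σ P·[cation]ᵢ + Σ P·[anion]ₒ)]
Numerator = 1×8.68 + 0.12×120 + 0.22×24.2 = 28.4
Denominator = 1×154 + 0.12×13.7 + 0.22×128 = 183.8
Vm = 58.1 · log₁₀(0.15453) = 58.1 × (-0.8110) = -47.12 mV

-47 mV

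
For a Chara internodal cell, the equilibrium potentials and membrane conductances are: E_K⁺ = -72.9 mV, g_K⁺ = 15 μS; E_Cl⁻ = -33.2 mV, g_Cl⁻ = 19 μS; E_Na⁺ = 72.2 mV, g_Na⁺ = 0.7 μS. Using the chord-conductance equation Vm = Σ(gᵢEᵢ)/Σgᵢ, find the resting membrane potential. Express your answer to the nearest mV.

-48 mV

Σ gᵢEᵢ = 15·(-72.9) + 19·(-33.2) + 0.7·(72.2) = -1673.76
Σ gᵢ = 15 + 19 + 0.7 = 34.7
Vm = -1673.76 / 34.7 = -48.24 mV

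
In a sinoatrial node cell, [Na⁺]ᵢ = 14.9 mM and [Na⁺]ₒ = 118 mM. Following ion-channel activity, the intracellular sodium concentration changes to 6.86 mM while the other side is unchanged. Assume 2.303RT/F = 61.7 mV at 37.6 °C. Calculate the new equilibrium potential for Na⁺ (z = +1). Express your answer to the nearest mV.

After the shift: [Na⁺]_out = 118, [Na⁺]_in = 6.86 mM.
E_new = (61.7/1)·log₁₀(118/6.86) = 61.70 · (1.2356) = 76.23 mV

76 mV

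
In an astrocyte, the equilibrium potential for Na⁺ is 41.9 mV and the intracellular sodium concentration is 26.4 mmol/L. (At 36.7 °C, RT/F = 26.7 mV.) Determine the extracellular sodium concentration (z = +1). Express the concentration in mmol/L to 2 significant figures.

Nernst: E = (26.7/1) · ln([out]/[in]), so ln([out]/[in]) = 41.9 × 1 / 26.7 = 1.5693.
[out]/[in] = e^(1.5693) = 4.803.
[out] = 4.803 × 26.4 = 126.8 mmol/L.

130 mmol/L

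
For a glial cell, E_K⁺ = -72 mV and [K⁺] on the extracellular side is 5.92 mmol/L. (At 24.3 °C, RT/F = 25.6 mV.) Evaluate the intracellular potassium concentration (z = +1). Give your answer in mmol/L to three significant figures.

Nernst: E = (25.6/1) · ln([out]/[in]), so ln([out]/[in]) = -72.0 × 1 / 25.6 = -2.8125.
[out]/[in] = e^(-2.8125) = 0.06005.
[in] = 5.92 / 0.06005 = 98.58 mmol/L.

98.6 mmol/L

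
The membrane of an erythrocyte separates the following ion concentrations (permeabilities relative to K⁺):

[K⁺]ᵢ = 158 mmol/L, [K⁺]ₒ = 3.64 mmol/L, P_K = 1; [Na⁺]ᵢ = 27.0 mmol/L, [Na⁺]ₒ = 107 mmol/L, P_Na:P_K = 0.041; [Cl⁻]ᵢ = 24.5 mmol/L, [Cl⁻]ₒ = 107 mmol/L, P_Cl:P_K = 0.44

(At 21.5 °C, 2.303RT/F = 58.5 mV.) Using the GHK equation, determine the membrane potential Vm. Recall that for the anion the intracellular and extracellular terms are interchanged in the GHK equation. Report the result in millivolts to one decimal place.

-60.8 mV

Vm = 58.5 · log₁₀[(Σ P·[cation]ₒ + Σ P·[anion]ᵢ) / (Σ P·[cation]ᵢ + Σ P·[anion]ₒ)]
Numerator = 1×3.64 + 0.041×107 + 0.44×24.5 = 18.81
Denominator = 1×158 + 0.041×27.0 + 0.44×107 = 206.2
Vm = 58.5 · log₁₀(0.091213) = 58.5 × (-1.0399) = -60.84 mV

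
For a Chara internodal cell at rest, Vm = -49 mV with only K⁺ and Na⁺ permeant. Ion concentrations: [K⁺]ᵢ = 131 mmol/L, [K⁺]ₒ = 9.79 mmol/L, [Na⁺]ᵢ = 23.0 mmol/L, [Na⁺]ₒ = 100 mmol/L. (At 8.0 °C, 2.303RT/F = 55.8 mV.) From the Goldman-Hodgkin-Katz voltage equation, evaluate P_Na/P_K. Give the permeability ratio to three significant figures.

0.0779

Let α = P_Na/P_K. GHK: Vm = 55.8·log₁₀[(Kₒ + α·Naₒ)/(Kᵢ + α·Naᵢ)].
10^(Vm/55.8) = 10^(-49.0/55.8) = 0.13239
So 0.13239·(Kᵢ + α·Naᵢ) = Kₒ + α·Naₒ → α = (0.13239·131.0 − 9.79) / (100.0 − 0.13239·23.0)
α = (17.34 − 9.79) / (100.0 − 3.045) = 7.553/96.95 = 0.07791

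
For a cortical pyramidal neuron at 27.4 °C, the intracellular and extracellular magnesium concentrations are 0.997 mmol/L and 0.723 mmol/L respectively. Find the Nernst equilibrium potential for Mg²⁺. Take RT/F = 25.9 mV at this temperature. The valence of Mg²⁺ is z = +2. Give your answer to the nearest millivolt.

-4 mV

E = (25.9/z) · ln([Mg²⁺]_out/[Mg²⁺]_in) with z = +2.
= (25.9/2) · ln(0.723/0.997) = 12.95 · ln(0.7252)
= 12.95 · (-0.3213) = -4.16 mV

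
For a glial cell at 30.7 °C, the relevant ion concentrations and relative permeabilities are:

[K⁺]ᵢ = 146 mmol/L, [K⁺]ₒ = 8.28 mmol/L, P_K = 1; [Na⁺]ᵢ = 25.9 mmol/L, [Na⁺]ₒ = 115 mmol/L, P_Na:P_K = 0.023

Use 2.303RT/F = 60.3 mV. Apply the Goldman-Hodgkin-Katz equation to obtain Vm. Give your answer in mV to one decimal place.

-68.0 mV

Vm = 60.3 · log₁₀[(Σ P·[cation]ₒ + Σ P·[anion]ᵢ) / (Σ P·[cation]ᵢ + Σ P·[anion]ₒ)]
Numerator = 1×8.28 + 0.023×115 = 10.92
Denominator = 1×146 + 0.023×25.9 = 146.6
Vm = 60.3 · log₁₀(0.074525) = 60.3 × (-1.1277) = -68.00 mV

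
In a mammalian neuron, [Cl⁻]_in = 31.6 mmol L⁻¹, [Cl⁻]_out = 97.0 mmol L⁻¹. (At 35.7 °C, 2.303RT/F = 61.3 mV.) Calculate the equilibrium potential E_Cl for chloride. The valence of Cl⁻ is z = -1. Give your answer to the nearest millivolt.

-30 mV

E = (61.3/z) · log₁₀([Cl⁻]_out/[Cl⁻]_in) with z = -1.
For an anion, dividing by z = -1 reverses the sign.
= (61.3/-1) · log₁₀(97.0/31.6) = -61.30 · log₁₀(3.07)
= -61.30 · (0.4871) = -29.86 mV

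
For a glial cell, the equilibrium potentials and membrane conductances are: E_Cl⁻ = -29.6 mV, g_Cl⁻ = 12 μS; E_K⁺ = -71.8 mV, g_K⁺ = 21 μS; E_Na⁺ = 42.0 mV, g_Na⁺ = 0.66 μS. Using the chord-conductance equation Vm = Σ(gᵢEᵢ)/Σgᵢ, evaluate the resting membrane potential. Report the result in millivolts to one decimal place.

-54.5 mV

Σ gᵢEᵢ = 12·(-29.6) + 21·(-71.8) + 0.66·(42.0) = -1835.28
Σ gᵢ = 12 + 21 + 0.66 = 33.66
Vm = -1835.28 / 33.66 = -54.52 mV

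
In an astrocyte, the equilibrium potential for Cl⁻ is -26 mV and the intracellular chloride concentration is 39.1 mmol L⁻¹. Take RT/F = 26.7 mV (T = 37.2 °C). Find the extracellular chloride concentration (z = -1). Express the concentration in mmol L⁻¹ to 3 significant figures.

104 mmol L⁻¹

Nernst: E = (26.7/-1) · ln([out]/[in]), so ln([out]/[in]) = -26.0 × -1 / 26.7 = 0.9738.
[out]/[in] = e^(0.9738) = 2.648.
[out] = 2.648 × 39.1 = 103.5 mmol L⁻¹.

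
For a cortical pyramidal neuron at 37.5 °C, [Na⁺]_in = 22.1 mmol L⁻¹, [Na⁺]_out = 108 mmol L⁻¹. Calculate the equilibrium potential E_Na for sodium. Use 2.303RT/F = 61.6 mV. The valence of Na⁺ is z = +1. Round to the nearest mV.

E = (61.6/z) · log₁₀([Na⁺]_out/[Na⁺]_in) with z = +1.
= (61.6/1) · log₁₀(108/22.1) = 61.60 · log₁₀(4.887)
= 61.60 · (0.6890) = 42.44 mV

42 mV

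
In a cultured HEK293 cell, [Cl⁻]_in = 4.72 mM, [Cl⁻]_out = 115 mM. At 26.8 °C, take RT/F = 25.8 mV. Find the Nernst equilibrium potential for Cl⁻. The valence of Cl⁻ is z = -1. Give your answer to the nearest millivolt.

E = (25.8/z) · ln([Cl⁻]_out/[Cl⁻]_in) with z = -1.
For an anion, dividing by z = -1 reverses the sign.
= (25.8/-1) · ln(115/4.72) = -25.80 · ln(24.36)
= -25.80 · (3.1931) = -82.38 mV

-82 mV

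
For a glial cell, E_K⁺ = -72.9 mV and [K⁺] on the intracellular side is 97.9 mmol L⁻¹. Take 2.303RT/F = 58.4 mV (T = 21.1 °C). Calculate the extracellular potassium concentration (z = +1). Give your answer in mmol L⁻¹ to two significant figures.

Nernst: E = (58.4/1) · log₁₀([out]/[in]), so log₁₀([out]/[in]) = -72.9 × 1 / 58.4 = -1.2483.
[out]/[in] = 10^(-1.2483) = 0.05646.
[out] = 0.05646 × 97.9 = 5.527 mmol L⁻¹.

5.5 mmol L⁻¹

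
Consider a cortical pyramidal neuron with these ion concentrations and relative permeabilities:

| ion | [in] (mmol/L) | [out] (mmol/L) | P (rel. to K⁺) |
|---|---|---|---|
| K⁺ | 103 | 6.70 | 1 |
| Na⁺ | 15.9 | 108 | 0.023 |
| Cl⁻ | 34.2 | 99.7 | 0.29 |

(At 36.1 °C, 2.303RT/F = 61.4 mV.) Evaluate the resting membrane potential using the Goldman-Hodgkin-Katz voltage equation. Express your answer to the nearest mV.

-52 mV

Vm = 61.4 · log₁₀[(Σ P·[cation]ₒ + Σ P·[anion]ᵢ) / (Σ P·[cation]ᵢ + Σ P·[anion]ₒ)]
Numerator = 1×6.70 + 0.023×108 + 0.29×34.2 = 19.1
Denominator = 1×103 + 0.023×15.9 + 0.29×99.7 = 132.3
Vm = 61.4 · log₁₀(0.14441) = 61.4 × (-0.8404) = -51.60 mV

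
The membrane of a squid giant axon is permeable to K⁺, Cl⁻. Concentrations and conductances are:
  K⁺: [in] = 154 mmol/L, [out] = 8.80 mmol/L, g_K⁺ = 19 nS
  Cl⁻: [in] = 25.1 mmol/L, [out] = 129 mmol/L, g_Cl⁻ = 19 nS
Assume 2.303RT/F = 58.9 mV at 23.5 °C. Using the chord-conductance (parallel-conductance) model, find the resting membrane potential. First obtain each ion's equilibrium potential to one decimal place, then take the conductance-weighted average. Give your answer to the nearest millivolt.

-58 mV

E_K⁺ = (58.9/1)·log₁₀(8.80/154) = -73.2 mV
E_Cl⁻ = (58.9/-1)·log₁₀(129/25.1) = -41.9 mV
Vm = (Σ gᵢEᵢ)/(Σ gᵢ) = (19·-73.2 + 19·-41.9) / (19 + 19)
= -2186.90 / 38 = -57.55 mV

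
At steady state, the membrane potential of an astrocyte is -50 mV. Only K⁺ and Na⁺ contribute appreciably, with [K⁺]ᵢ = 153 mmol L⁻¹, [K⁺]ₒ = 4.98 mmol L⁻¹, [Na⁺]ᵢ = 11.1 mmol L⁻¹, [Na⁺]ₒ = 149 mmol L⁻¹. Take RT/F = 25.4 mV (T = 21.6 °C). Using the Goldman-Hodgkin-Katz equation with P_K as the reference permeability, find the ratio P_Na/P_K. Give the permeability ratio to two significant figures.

0.11

Let α = P_Na/P_K. GHK: Vm = 25.4·ln[(Kₒ + α·Naₒ)/(Kᵢ + α·Naᵢ)].
e^(Vm/25.4) = e^(-50.0/25.4) = 0.13967
So 0.13967·(Kᵢ + α·Naᵢ) = Kₒ + α·Naₒ → α = (0.13967·153.0 − 4.98) / (149.0 − 0.13967·11.1)
α = (21.37 − 4.98) / (149.0 − 1.55) = 16.39/147.4 = 0.1111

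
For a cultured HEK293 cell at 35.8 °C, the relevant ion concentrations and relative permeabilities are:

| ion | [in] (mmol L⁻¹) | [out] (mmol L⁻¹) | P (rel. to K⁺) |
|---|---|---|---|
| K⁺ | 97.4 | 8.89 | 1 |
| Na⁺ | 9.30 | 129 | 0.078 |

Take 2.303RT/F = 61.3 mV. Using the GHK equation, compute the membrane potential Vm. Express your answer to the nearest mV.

-44 mV

Vm = 61.3 · log₁₀[(Σ P·[cation]ₒ + Σ P·[anion]ᵢ) / (Σ P·[cation]ᵢ + Σ P·[anion]ₒ)]
Numerator = 1×8.89 + 0.078×129 = 18.95
Denominator = 1×97.4 + 0.078×9.30 = 98.13
Vm = 61.3 · log₁₀(0.19314) = 61.3 × (-0.7141) = -43.78 mV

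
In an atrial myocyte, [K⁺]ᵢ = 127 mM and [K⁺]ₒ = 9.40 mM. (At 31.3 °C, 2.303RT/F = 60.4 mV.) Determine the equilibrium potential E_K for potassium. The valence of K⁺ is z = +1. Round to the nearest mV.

E = (60.4/z) · log₁₀([K⁺]_out/[K⁺]_in) with z = +1.
= (60.4/1) · log₁₀(9.40/127) = 60.40 · log₁₀(0.07402)
= 60.40 · (-1.1307) = -68.29 mV

-68 mV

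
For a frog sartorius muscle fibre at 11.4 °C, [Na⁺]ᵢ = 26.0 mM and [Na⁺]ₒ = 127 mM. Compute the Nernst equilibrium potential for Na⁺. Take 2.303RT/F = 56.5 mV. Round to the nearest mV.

E = (56.5/z) · log₁₀([Na⁺]_out/[Na⁺]_in) with z = +1.
= (56.5/1) · log₁₀(127/26.0) = 56.50 · log₁₀(4.885)
= 56.50 · (0.6888) = 38.92 mV

39 mV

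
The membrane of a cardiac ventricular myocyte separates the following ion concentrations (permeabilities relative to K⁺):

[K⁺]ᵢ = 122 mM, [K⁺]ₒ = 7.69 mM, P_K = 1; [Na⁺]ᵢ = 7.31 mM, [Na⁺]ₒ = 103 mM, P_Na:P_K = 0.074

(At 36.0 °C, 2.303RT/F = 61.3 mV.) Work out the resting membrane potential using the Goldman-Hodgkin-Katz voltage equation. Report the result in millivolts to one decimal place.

-55.4 mV

Vm = 61.3 · log₁₀[(Σ P·[cation]ₒ + Σ P·[anion]ᵢ) / (Σ P·[cation]ᵢ + Σ P·[anion]ₒ)]
Numerator = 1×7.69 + 0.074×103 = 15.31
Denominator = 1×122 + 0.074×7.31 = 122.5
Vm = 61.3 · log₁₀(0.12495) = 61.3 × (-0.9032) = -55.37 mV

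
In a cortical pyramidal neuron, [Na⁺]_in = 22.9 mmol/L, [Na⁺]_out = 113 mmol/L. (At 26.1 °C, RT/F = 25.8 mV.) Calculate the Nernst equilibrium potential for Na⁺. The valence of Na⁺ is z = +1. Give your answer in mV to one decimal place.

E = (25.8/z) · ln([Na⁺]_out/[Na⁺]_in) with z = +1.
= (25.8/1) · ln(113/22.9) = 25.80 · ln(4.934)
= 25.80 · (1.5963) = 41.18 mV

41.2 mV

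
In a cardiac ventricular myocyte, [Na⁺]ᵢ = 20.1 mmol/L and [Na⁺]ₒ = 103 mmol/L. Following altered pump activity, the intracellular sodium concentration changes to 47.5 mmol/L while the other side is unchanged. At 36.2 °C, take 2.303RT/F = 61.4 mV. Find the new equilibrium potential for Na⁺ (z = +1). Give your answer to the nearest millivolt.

21 mV

After the shift: [Na⁺]_out = 103, [Na⁺]_in = 47.5 mmol/L.
E_new = (61.4/1)·log₁₀(103/47.5) = 61.40 · (0.3361) = 20.64 mV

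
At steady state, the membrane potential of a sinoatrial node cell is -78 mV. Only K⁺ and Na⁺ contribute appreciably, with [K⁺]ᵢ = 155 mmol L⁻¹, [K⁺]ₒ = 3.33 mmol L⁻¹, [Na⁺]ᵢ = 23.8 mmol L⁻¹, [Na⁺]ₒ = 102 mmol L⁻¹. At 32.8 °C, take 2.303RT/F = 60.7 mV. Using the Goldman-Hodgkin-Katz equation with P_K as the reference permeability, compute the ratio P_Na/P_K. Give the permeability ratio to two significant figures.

Let α = P_Na/P_K. GHK: Vm = 60.7·log₁₀[(Kₒ + α·Naₒ)/(Kᵢ + α·Naᵢ)].
10^(Vm/60.7) = 10^(-78.0/60.7) = 0.051879
So 0.051879·(Kᵢ + α·Naᵢ) = Kₒ + α·Naₒ → α = (0.051879·155.0 − 3.33) / (102.0 − 0.051879·23.8)
α = (8.041 − 3.33) / (102.0 − 1.235) = 4.711/100.8 = 0.04675

0.047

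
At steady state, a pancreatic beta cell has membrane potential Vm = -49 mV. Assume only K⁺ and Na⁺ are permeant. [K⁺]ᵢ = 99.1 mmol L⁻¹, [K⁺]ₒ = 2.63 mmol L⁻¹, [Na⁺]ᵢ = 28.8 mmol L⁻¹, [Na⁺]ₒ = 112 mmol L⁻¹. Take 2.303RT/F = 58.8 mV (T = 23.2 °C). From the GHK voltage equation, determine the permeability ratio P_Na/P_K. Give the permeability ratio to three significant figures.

0.111

Let α = P_Na/P_K. GHK: Vm = 58.8·log₁₀[(Kₒ + α·Naₒ)/(Kᵢ + α·Naᵢ)].
10^(Vm/58.8) = 10^(-49.0/58.8) = 0.14678
So 0.14678·(Kᵢ + α·Naᵢ) = Kₒ + α·Naₒ → α = (0.14678·99.1 − 2.63) / (112.0 − 0.14678·28.8)
α = (14.55 − 2.63) / (112.0 − 4.227) = 11.92/107.8 = 0.1106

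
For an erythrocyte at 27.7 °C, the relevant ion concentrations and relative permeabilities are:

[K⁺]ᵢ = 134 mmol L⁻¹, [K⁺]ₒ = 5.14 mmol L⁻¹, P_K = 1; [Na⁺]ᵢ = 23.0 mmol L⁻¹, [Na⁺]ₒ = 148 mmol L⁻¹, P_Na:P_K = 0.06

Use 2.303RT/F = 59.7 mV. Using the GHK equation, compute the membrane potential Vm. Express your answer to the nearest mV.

-59 mV

Vm = 59.7 · log₁₀[(Σ P·[cation]ₒ + Σ P·[anion]ᵢ) / (Σ P·[cation]ᵢ + Σ P·[anion]ₒ)]
Numerator = 1×5.14 + 0.06×148 = 14.02
Denominator = 1×134 + 0.06×23.0 = 135.4
Vm = 59.7 · log₁₀(0.10356) = 59.7 × (-0.9848) = -58.79 mV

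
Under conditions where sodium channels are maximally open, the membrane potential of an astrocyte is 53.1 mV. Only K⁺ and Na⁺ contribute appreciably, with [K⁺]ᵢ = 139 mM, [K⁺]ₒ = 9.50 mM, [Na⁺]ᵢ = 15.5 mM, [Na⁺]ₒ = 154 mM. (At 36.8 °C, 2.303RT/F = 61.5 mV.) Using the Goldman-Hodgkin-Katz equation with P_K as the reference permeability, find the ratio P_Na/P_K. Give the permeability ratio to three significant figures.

Let α = P_Na/P_K. GHK: Vm = 61.5·log₁₀[(Kₒ + α·Naₒ)/(Kᵢ + α·Naᵢ)].
10^(Vm/61.5) = 10^(53.1/61.5) = 7.3015
So 7.3015·(Kᵢ + α·Naᵢ) = Kₒ + α·Naₒ → α = (7.3015·139.0 − 9.5) / (154.0 − 7.3015·15.5)
α = (1015 − 9.5) / (154.0 − 113.2) = 1005/40.83 = 24.63

24.6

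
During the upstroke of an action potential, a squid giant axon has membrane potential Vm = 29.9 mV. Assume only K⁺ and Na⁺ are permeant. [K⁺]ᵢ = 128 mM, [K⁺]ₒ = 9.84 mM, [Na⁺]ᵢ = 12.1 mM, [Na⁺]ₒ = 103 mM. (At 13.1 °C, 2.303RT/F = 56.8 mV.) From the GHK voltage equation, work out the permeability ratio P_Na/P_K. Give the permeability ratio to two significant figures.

Let α = P_Na/P_K. GHK: Vm = 56.8·log₁₀[(Kₒ + α·Naₒ)/(Kᵢ + α·Naᵢ)].
10^(Vm/56.8) = 10^(29.9/56.8) = 3.3605
So 3.3605·(Kᵢ + α·Naᵢ) = Kₒ + α·Naₒ → α = (3.3605·128.0 − 9.84) / (103.0 − 3.3605·12.1)
α = (430.1 − 9.84) / (103.0 − 40.66) = 420.3/62.34 = 6.742

6.7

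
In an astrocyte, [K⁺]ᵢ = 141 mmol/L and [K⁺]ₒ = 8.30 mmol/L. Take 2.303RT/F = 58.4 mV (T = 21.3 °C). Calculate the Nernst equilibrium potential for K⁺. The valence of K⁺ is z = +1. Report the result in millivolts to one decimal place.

-71.8 mV

E = (58.4/z) · log₁₀([K⁺]_out/[K⁺]_in) with z = +1.
= (58.4/1) · log₁₀(8.30/141) = 58.40 · log₁₀(0.05887)
= 58.40 · (-1.2301) = -71.84 mV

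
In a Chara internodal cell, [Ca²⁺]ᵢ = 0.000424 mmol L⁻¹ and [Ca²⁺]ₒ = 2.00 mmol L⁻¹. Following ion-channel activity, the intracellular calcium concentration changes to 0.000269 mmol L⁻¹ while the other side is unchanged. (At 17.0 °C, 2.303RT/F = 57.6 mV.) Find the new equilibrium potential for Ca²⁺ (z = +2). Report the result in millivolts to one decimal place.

After the shift: [Ca²⁺]_out = 2.00, [Ca²⁺]_in = 0.000269 mmol L⁻¹.
E_new = (57.6/2)·log₁₀(2.00/0.000269) = 28.80 · (3.8713) = 111.49 mV

111.5 mV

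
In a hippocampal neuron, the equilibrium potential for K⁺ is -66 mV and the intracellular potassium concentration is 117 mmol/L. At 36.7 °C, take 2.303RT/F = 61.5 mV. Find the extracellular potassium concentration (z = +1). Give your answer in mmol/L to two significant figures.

9.9 mmol/L

Nernst: E = (61.5/1) · log₁₀([out]/[in]), so log₁₀([out]/[in]) = -66.0 × 1 / 61.5 = -1.0732.
[out]/[in] = 10^(-1.0732) = 0.08449.
[out] = 0.08449 × 117 = 9.886 mmol/L.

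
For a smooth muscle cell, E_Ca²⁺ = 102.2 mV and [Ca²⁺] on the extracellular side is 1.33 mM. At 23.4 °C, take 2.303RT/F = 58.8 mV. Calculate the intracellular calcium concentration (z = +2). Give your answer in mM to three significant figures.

Nernst: E = (58.8/2) · log₁₀([out]/[in]), so log₁₀([out]/[in]) = 102.2 × 2 / 58.8 = 3.4762.
[out]/[in] = 10^(3.4762) = 2994.
[in] = 1.33 / 2994 = 0.0004443 mM.

0.000444 mM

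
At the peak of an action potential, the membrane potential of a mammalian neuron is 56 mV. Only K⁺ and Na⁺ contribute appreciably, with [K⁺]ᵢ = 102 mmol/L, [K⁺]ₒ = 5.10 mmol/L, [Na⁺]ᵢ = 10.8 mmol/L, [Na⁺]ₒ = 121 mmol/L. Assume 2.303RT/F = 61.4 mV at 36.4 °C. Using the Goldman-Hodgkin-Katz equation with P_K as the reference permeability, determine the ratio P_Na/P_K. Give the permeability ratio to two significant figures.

25

Let α = P_Na/P_K. GHK: Vm = 61.4·log₁₀[(Kₒ + α·Naₒ)/(Kᵢ + α·Naᵢ)].
10^(Vm/61.4) = 10^(56.0/61.4) = 8.1668
So 8.1668·(Kᵢ + α·Naᵢ) = Kₒ + α·Naₒ → α = (8.1668·102.0 − 5.1) / (121.0 − 8.1668·10.8)
α = (833 − 5.1) / (121.0 − 88.2) = 827.9/32.8 = 25.24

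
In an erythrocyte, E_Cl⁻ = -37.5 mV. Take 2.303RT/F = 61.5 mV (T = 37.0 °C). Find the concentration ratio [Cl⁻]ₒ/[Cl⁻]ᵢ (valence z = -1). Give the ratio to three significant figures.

4.07

log₁₀([out]/[in]) = E·z/(61.5) = -37.5 × -1 / 61.5 = 0.6098
[out]/[in] = 10^(0.6098) = 4.072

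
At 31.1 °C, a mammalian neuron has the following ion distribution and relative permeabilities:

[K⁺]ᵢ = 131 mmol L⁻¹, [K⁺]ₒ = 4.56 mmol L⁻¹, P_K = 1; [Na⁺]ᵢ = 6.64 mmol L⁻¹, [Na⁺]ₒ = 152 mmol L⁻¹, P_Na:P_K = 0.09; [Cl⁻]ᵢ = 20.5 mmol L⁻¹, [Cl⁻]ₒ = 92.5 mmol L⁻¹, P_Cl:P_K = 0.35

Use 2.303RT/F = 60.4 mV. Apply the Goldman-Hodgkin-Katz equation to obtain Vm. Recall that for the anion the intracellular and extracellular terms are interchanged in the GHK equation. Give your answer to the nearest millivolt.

Vm = 60.4 · log₁₀[(Σ P·[cation]ₒ + Σ P·[anion]ᵢ) / (Σ P·[cation]ᵢ + Σ P·[anion]ₒ)]
Numerator = 1×4.56 + 0.09×152 + 0.35×20.5 = 25.41
Denominator = 1×131 + 0.09×6.64 + 0.35×92.5 = 164
Vm = 60.4 · log₁₀(0.155) = 60.4 × (-0.8097) = -48.90 mV

-49 mV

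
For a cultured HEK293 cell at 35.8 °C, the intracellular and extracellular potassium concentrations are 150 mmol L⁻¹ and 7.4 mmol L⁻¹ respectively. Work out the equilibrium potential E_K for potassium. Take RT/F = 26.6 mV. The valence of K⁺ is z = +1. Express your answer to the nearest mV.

-80 mV

E = (26.6/z) · ln([K⁺]_out/[K⁺]_in) with z = +1.
= (26.6/1) · ln(7.4/150) = 26.60 · ln(0.04933)
= 26.60 · (-3.0092) = -80.04 mV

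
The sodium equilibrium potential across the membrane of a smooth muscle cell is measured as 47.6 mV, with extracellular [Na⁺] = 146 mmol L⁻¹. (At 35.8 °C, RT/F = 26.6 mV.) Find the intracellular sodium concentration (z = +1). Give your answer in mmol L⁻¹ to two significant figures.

Nernst: E = (26.6/1) · ln([out]/[in]), so ln([out]/[in]) = 47.6 × 1 / 26.6 = 1.7895.
[out]/[in] = e^(1.7895) = 5.986.
[in] = 146 / 5.986 = 24.39 mmol L⁻¹.

24 mmol L⁻¹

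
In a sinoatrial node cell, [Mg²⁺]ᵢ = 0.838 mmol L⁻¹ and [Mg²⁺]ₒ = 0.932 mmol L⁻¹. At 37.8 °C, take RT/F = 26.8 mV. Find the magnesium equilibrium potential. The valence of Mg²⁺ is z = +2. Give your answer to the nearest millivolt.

E = (26.8/z) · ln([Mg²⁺]_out/[Mg²⁺]_in) with z = +2.
= (26.8/2) · ln(0.932/0.838) = 13.40 · ln(1.112)
= 13.40 · (0.1063) = 1.42 mV

1 mV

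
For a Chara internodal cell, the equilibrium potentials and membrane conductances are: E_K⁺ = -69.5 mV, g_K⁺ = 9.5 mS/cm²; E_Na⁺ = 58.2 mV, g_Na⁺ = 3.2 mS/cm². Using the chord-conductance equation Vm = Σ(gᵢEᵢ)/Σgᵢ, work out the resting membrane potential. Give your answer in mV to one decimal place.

Σ gᵢEᵢ = 9.5·(-69.5) + 3.2·(58.2) = -474.01
Σ gᵢ = 9.5 + 3.2 = 12.7
Vm = -474.01 / 12.7 = -37.32 mV

-37.3 mV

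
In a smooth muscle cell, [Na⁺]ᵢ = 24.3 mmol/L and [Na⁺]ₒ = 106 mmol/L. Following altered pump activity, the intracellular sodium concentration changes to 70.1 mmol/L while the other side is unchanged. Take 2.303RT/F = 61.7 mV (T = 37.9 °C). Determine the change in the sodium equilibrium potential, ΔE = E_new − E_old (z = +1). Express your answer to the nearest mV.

-28 mV

E_old = (61.7/1)·log₁₀(106/24.3) = 39.47 mV
E_new = (61.7/1)·log₁₀(106/70.1) = 11.08 mV
ΔE = 11.08 − (39.47) = -28.39 mV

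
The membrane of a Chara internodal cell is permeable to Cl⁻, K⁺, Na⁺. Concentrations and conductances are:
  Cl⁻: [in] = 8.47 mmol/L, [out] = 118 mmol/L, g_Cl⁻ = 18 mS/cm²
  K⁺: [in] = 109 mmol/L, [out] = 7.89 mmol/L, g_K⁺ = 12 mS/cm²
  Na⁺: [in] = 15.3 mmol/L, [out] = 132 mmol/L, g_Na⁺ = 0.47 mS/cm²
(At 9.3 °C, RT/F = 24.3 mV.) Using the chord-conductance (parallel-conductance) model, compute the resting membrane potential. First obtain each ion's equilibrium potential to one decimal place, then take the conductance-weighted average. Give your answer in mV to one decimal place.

-62.1 mV

E_Cl⁻ = (24.3/-1)·ln(118/8.47) = -64.0 mV
E_K⁺ = (24.3/1)·ln(7.89/109) = -63.8 mV
E_Na⁺ = (24.3/1)·ln(132/15.3) = 52.4 mV
Vm = (Σ gᵢEᵢ)/(Σ gᵢ) = (18·-64.0 + 12·-63.8 + 0.47·52.4) / (18 + 12 + 0.47)
= -1892.97 / 30.47 = -62.13 mV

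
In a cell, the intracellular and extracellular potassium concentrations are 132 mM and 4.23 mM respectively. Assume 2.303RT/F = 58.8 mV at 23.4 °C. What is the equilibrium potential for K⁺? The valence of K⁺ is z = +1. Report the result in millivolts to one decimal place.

-87.9 mV

E = (58.8/z) · log₁₀([K⁺]_out/[K⁺]_in) with z = +1.
= (58.8/1) · log₁₀(4.23/132) = 58.80 · log₁₀(0.03205)
= 58.80 · (-1.4942) = -87.86 mV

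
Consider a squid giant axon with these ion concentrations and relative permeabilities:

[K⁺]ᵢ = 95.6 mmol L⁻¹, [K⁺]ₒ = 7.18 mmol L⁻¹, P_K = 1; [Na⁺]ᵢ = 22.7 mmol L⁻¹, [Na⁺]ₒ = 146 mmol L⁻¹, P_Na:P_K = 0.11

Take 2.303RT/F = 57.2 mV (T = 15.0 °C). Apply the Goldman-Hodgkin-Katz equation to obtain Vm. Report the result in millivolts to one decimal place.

Vm = 57.2 · log₁₀[(Σ P·[cation]ₒ + Σ P·[anion]ᵢ) / (Σ P·[cation]ᵢ + Σ P·[anion]ₒ)]
Numerator = 1×7.18 + 0.11×146 = 23.24
Denominator = 1×95.6 + 0.11×22.7 = 98.1
Vm = 57.2 · log₁₀(0.23691) = 57.2 × (-0.6254) = -35.77 mV

-35.8 mV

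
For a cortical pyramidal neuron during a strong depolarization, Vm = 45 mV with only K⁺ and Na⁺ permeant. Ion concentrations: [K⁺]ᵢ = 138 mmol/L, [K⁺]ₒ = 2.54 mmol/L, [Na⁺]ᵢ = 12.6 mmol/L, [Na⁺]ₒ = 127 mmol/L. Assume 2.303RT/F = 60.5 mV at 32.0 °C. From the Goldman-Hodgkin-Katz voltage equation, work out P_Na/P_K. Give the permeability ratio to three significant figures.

Let α = P_Na/P_K. GHK: Vm = 60.5·log₁₀[(Kₒ + α·Naₒ)/(Kᵢ + α·Naᵢ)].
10^(Vm/60.5) = 10^(45.0/60.5) = 5.5437
So 5.5437·(Kᵢ + α·Naᵢ) = Kₒ + α·Naₒ → α = (5.5437·138.0 − 2.54) / (127.0 − 5.5437·12.6)
α = (765 − 2.54) / (127.0 − 69.85) = 762.5/57.15 = 13.34

13.3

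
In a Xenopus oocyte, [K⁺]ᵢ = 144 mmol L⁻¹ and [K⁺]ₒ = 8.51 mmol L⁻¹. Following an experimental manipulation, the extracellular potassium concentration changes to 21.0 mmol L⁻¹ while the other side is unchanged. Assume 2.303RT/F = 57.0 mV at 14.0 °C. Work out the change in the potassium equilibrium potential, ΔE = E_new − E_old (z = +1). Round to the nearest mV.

22 mV

E_old = (57.0/1)·log₁₀(8.51/144) = -70.02 mV
E_new = (57.0/1)·log₁₀(21.0/144) = -47.66 mV
ΔE = -47.66 − (-70.02) = 22.36 mV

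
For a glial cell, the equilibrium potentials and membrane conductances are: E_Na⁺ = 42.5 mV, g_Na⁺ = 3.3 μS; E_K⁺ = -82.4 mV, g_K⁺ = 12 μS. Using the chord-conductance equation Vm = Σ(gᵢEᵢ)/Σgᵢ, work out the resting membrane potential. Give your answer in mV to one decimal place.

Σ gᵢEᵢ = 3.3·(42.5) + 12·(-82.4) = -848.55
Σ gᵢ = 3.3 + 12 = 15.3
Vm = -848.55 / 15.3 = -55.46 mV

-55.5 mV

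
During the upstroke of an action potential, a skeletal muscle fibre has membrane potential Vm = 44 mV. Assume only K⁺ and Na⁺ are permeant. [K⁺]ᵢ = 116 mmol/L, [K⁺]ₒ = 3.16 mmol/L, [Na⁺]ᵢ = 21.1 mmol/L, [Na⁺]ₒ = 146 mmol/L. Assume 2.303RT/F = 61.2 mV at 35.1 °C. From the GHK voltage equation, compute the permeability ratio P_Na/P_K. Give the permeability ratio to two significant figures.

Let α = P_Na/P_K. GHK: Vm = 61.2·log₁₀[(Kₒ + α·Naₒ)/(Kᵢ + α·Naᵢ)].
10^(Vm/61.2) = 10^(44.0/61.2) = 5.2355
So 5.2355·(Kᵢ + α·Naᵢ) = Kₒ + α·Naₒ → α = (5.2355·116.0 − 3.16) / (146.0 − 5.2355·21.1)
α = (607.3 − 3.16) / (146.0 − 110.5) = 604.2/35.53 = 17

17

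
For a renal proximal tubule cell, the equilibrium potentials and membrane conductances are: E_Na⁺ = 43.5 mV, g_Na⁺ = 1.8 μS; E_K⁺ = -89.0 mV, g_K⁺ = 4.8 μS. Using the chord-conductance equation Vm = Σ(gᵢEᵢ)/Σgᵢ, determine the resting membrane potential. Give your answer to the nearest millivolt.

-53 mV

Σ gᵢEᵢ = 1.8·(43.5) + 4.8·(-89.0) = -348.90
Σ gᵢ = 1.8 + 4.8 = 6.6
Vm = -348.90 / 6.6 = -52.86 mV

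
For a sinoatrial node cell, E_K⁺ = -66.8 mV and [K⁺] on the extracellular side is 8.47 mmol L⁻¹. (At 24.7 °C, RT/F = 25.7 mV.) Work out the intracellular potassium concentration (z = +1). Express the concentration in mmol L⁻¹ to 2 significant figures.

Nernst: E = (25.7/1) · ln([out]/[in]), so ln([out]/[in]) = -66.8 × 1 / 25.7 = -2.5992.
[out]/[in] = e^(-2.5992) = 0.07433.
[in] = 8.47 / 0.07433 = 113.9 mmol L⁻¹.

110 mmol L⁻¹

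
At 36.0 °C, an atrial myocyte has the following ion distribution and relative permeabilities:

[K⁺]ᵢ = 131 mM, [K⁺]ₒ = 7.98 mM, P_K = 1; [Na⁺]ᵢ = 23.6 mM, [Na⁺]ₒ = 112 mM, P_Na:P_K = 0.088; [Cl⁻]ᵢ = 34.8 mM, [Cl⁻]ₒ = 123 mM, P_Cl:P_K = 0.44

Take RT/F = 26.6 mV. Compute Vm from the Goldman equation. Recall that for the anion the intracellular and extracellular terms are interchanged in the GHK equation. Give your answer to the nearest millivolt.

-46 mV

Vm = 26.6 · ln[(Σ P·[cation]ₒ + Σ P·[anion]ᵢ) / (Σ P·[cation]ᵢ + Σ P·[anion]ₒ)]
Numerator = 1×7.98 + 0.088×112 + 0.44×34.8 = 33.15
Denominator = 1×131 + 0.088×23.6 + 0.44×123 = 187.2
Vm = 26.6 · ln(0.17708) = 26.6 × (-1.7312) = -46.05 mV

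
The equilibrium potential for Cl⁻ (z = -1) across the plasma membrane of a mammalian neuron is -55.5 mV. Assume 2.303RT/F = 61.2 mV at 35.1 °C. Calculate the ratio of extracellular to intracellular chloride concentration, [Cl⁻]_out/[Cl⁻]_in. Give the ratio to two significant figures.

log₁₀([out]/[in]) = E·z/(61.2) = -55.5 × -1 / 61.2 = 0.9069
[out]/[in] = 10^(0.9069) = 8.07

8.1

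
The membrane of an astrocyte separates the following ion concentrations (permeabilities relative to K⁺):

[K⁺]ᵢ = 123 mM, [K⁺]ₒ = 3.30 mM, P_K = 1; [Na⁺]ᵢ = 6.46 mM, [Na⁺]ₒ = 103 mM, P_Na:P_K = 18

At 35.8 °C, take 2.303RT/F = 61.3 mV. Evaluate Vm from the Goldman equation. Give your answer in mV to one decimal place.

54.6 mV

Vm = 61.3 · log₁₀[(Σ P·[cation]ₒ + Σ P·[anion]ᵢ) / (Σ P·[cation]ᵢ + Σ P·[anion]ₒ)]
Numerator = 1×3.30 + 18×103 = 1857
Denominator = 1×123 + 18×6.46 = 239.3
Vm = 61.3 · log₁₀(7.762) = 61.3 × (0.8900) = 54.56 mV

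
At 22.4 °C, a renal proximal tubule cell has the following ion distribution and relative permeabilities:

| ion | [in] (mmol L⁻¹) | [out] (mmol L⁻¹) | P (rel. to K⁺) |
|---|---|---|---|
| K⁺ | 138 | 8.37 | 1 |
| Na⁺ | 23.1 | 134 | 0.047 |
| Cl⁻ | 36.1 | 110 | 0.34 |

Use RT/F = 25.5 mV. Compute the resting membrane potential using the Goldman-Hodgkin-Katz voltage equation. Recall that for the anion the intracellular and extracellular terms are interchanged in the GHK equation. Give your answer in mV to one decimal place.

Vm = 25.5 · ln[(Σ P·[cation]ₒ + Σ P·[anion]ᵢ) / (Σ P·[cation]ᵢ + Σ P·[anion]ₒ)]
Numerator = 1×8.37 + 0.047×134 + 0.34×36.1 = 26.94
Denominator = 1×138 + 0.047×23.1 + 0.34×110 = 176.5
Vm = 25.5 · ln(0.15266) = 25.5 × (-1.8796) = -47.93 mV

-47.9 mV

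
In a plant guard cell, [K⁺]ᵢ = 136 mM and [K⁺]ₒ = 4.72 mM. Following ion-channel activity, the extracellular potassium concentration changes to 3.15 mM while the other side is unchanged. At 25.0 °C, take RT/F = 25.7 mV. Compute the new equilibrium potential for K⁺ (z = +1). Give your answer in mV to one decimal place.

After the shift: [K⁺]_out = 3.15, [K⁺]_in = 136 mM.
E_new = (25.7/1)·ln(3.15/136) = 25.70 · (-3.7653) = -96.77 mV

-96.8 mV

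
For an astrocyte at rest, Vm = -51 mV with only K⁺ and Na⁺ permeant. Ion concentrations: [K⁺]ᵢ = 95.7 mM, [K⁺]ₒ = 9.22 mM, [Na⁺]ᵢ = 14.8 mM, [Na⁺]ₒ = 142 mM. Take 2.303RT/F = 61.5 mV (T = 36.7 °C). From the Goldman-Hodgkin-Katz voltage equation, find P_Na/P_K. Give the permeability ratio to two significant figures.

0.035

Let α = P_Na/P_K. GHK: Vm = 61.5·log₁₀[(Kₒ + α·Naₒ)/(Kᵢ + α·Naᵢ)].
10^(Vm/61.5) = 10^(-51.0/61.5) = 0.14816
So 0.14816·(Kᵢ + α·Naᵢ) = Kₒ + α·Naₒ → α = (0.14816·95.7 − 9.22) / (142.0 − 0.14816·14.8)
α = (14.18 − 9.22) / (142.0 − 2.193) = 4.959/139.8 = 0.03547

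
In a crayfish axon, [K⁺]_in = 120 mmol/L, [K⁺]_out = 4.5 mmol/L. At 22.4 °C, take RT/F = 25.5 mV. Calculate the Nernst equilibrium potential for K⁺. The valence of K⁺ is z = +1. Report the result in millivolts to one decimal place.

E = (25.5/z) · ln([K⁺]_out/[K⁺]_in) with z = +1.
= (25.5/1) · ln(4.5/120) = 25.50 · ln(0.0375)
= 25.50 · (-3.2834) = -83.73 mV

-83.7 mV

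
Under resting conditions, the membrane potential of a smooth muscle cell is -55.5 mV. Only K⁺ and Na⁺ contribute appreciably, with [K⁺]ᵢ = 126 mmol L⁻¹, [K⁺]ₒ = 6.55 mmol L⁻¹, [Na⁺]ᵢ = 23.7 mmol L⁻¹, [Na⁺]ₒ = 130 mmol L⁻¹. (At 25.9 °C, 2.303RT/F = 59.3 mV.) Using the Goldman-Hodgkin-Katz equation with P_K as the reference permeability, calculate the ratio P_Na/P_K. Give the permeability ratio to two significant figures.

0.063

Let α = P_Na/P_K. GHK: Vm = 59.3·log₁₀[(Kₒ + α·Naₒ)/(Kᵢ + α·Naᵢ)].
10^(Vm/59.3) = 10^(-55.5/59.3) = 0.1159
So 0.1159·(Kᵢ + α·Naᵢ) = Kₒ + α·Naₒ → α = (0.1159·126.0 − 6.55) / (130.0 − 0.1159·23.7)
α = (14.6 − 6.55) / (130.0 − 2.747) = 8.053/127.3 = 0.06329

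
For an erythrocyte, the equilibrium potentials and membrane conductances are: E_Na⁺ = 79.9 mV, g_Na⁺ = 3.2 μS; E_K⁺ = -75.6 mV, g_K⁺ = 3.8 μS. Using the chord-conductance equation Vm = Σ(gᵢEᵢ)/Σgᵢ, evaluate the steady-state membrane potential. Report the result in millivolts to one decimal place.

Σ gᵢEᵢ = 3.2·(79.9) + 3.8·(-75.6) = -31.60
Σ gᵢ = 3.2 + 3.8 = 7
Vm = -31.60 / 7 = -4.51 mV

-4.5 mV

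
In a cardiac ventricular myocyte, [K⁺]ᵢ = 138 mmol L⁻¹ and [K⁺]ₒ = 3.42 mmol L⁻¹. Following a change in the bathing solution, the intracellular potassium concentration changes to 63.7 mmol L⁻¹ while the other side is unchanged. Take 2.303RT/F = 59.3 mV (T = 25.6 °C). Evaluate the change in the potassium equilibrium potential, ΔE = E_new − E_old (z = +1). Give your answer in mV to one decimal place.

19.9 mV

E_old = (59.3/1)·log₁₀(3.42/138) = -95.23 mV
E_new = (59.3/1)·log₁₀(3.42/63.7) = -75.32 mV
ΔE = -75.32 − (-95.23) = 19.91 mV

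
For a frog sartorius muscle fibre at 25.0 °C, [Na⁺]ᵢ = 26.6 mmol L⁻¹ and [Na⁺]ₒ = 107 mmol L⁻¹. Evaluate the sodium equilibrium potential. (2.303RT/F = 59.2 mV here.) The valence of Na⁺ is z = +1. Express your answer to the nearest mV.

E = (59.2/z) · log₁₀([Na⁺]_out/[Na⁺]_in) with z = +1.
= (59.2/1) · log₁₀(107/26.6) = 59.20 · log₁₀(4.023)
= 59.20 · (0.6045) = 35.79 mV

36 mV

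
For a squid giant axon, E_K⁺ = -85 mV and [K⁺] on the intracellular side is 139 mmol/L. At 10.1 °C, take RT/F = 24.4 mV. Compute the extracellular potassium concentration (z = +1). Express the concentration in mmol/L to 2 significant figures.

4.3 mmol/L

Nernst: E = (24.4/1) · ln([out]/[in]), so ln([out]/[in]) = -85.0 × 1 / 24.4 = -3.4836.
[out]/[in] = e^(-3.4836) = 0.0307.
[out] = 0.0307 × 139 = 4.267 mmol/L.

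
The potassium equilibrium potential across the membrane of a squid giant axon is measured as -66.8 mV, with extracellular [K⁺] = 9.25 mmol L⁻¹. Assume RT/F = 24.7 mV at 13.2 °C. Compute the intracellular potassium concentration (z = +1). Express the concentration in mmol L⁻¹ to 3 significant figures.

138 mmol L⁻¹

Nernst: E = (24.7/1) · ln([out]/[in]), so ln([out]/[in]) = -66.8 × 1 / 24.7 = -2.7045.
[out]/[in] = e^(-2.7045) = 0.06691.
[in] = 9.25 / 0.06691 = 138.3 mmol L⁻¹.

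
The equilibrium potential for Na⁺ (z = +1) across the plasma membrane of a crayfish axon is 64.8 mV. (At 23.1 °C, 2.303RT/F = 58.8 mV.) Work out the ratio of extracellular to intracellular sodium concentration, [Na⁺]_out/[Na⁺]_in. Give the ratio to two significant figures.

log₁₀([out]/[in]) = E·z/(58.8) = 64.8 × 1 / 58.8 = 1.1020
[out]/[in] = 10^(1.1020) = 12.65

13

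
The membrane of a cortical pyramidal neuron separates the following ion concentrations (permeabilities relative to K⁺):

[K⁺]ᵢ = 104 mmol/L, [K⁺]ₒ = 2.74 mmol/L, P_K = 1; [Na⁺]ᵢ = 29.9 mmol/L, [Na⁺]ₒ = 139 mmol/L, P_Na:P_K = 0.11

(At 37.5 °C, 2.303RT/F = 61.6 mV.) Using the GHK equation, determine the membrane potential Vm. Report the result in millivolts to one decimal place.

Vm = 61.6 · log₁₀[(Σ P·[cation]ₒ + Σ P·[anion]ᵢ) / (Σ P·[cation]ᵢ + Σ P·[anion]ₒ)]
Numerator = 1×2.74 + 0.11×139 = 18.03
Denominator = 1×104 + 0.11×29.9 = 107.3
Vm = 61.6 · log₁₀(0.16805) = 61.6 × (-0.7746) = -47.71 mV

-47.7 mV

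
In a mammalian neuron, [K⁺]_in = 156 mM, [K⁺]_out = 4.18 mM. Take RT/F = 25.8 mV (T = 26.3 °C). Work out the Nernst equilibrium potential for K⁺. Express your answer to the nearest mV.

E = (25.8/z) · ln([K⁺]_out/[K⁺]_in) with z = +1.
= (25.8/1) · ln(4.18/156) = 25.80 · ln(0.02679)
= 25.80 · (-3.6195) = -93.38 mV

-93 mV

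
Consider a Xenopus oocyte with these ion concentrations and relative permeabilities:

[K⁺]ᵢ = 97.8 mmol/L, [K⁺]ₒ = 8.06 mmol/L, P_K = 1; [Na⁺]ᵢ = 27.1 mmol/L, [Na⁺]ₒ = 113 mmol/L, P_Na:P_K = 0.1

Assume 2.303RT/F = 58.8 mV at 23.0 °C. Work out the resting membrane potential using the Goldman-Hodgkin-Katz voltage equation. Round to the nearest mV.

Vm = 58.8 · log₁₀[(Σ P·[cation]ₒ + Σ P·[anion]ᵢ) / (Σ P·[cation]ᵢ + Σ P·[anion]ₒ)]
Numerator = 1×8.06 + 0.1×113 = 19.36
Denominator = 1×97.8 + 0.1×27.1 = 100.5
Vm = 58.8 · log₁₀(0.19262) = 58.8 × (-0.7153) = -42.06 mV

-42 mV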